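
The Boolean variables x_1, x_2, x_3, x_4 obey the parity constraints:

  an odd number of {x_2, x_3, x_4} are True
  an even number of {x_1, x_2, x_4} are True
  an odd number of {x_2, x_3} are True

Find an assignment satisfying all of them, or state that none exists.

x_1 = False, x_2 = False, x_3 = True, x_4 = False

{x_2, x_3, x_4}: 1 true → odd ✓
{x_1, x_2, x_4}: 0 true → even ✓
{x_2, x_3}: 1 true → odd ✓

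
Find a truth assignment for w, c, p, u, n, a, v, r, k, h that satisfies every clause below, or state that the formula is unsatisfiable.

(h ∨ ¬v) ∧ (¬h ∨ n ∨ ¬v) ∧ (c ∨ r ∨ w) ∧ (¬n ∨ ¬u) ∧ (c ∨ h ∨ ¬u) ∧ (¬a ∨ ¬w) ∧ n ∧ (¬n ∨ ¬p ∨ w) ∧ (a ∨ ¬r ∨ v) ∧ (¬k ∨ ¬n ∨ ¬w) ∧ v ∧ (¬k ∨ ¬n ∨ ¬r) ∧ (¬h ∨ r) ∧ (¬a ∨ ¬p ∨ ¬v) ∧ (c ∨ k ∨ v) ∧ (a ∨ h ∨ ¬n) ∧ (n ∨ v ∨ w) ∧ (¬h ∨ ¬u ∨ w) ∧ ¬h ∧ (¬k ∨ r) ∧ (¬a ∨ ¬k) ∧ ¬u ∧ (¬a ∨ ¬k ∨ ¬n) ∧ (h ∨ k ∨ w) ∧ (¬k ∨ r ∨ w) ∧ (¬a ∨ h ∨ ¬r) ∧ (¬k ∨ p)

Case v = True:
  (h ∨ ¬v) forces h = True.
  Clause (¬h) is falsified — contradiction.
Case v = False:
  Clause (v) is falsified — contradiction.
Both cases fail, so the formula is unsatisfiable.

The formula is unsatisfiable.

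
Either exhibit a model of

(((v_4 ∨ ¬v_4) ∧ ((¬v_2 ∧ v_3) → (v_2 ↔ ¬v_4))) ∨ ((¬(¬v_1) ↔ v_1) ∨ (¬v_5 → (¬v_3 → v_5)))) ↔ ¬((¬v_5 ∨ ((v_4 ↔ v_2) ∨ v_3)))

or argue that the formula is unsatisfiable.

v_1 = False; v_2 = False; v_3 = False; v_4 = True; v_5 = True

  (((v_4 ∨ ¬v_4) ∧ ((¬v_2 ∧ v_3) → (v_2 ↔ ¬v_4))) ∨ ((¬(¬v_1) ↔ v_1) ∨ (¬v_5 → (¬v_3 → v_5)))) ↔ ¬((¬v_5 ∨ ((v_4 ↔ v_2) ∨ v_3))) = True
    ((v_4 ∨ ¬v_4) ∧ ((¬v_2 ∧ v_3) → (v_2 ↔ ¬v_4))) ∨ ((¬(¬v_1) ↔ v_1) ∨ (¬v_5 → (¬v_3 → v_5))) = True
      (v_4 ∨ ¬v_4) ∧ ((¬v_2 ∧ v_3) → (v_2 ↔ ¬v_4)) = True
        v_4 ∨ ¬v_4 = True
          ¬v_4 = False
        (¬v_2 ∧ v_3) → (v_2 ↔ ¬v_4) = True
          ¬v_2 ∧ v_3 = False
            ¬v_2 = True
          v_2 ↔ ¬v_4 = True
            ¬v_4 = False
      (¬(¬v_1) ↔ v_1) ∨ (¬v_5 → (¬v_3 → v_5)) = True
        ¬(¬v_1) ↔ v_1 = True
          ¬(¬v_1) = False
            ¬v_1 = True
        ¬v_5 → (¬v_3 → v_5) = True
          ¬v_5 = False
          ¬v_3 → v_5 = True
            ¬v_3 = True
    ¬((¬v_5 ∨ ((v_4 ↔ v_2) ∨ v_3))) = True
      ¬v_5 ∨ ((v_4 ↔ v_2) ∨ v_3) = False
        ¬v_5 = False
        (v_4 ↔ v_2) ∨ v_3 = False
          v_4 ↔ v_2 = False
The formula evaluates to True.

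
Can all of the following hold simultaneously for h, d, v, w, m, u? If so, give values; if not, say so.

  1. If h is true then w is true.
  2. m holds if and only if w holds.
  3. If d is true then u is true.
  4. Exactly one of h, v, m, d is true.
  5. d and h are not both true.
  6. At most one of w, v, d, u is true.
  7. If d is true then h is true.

h = False, d = False, v = False, w = True, m = True, u = False

  (1) h=F ⇒ w: vacuous ✓
  (2) m=T, w=T — same ✓
  (3) d=F ⇒ u: vacuous ✓
  (4) {h, v, m, d}: 1 true — exactly one ✓
  (5) d=F, h=F — not both ✓
  (6) {w, v, d, u}: 1 true — at most one ✓
  (7) d=F ⇒ h: vacuous ✓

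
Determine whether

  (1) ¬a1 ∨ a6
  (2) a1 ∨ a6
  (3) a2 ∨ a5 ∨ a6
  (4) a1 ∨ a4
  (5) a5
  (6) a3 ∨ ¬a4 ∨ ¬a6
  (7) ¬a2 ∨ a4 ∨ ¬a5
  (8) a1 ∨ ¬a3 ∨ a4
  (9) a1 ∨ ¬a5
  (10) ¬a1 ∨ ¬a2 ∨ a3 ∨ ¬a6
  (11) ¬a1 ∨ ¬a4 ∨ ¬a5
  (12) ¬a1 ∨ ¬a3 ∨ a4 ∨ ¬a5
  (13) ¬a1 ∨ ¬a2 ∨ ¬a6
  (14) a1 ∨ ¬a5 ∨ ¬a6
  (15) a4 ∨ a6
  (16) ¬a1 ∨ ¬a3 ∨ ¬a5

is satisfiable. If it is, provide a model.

Unit clause (a5) forces a5 = True.
In (a1 ∨ ¬a5) only a1 is left, so a1 = True.
In (¬a1 ∨ ¬a4 ∨ ¬a5) only ¬a4 is left, so a4 = False.
In (¬a1 ∨ ¬a3 ∨ a4 ∨ ¬a5) only ¬a3 is left, so a3 = False.
In (a4 ∨ a6) only a6 is left, so a6 = True.
In (¬a2 ∨ a4 ∨ ¬a5) only ¬a2 is left, so a2 = False.
All clauses satisfied.

a1=T; a2=F; a3=F; a4=F; a5=T; a6=T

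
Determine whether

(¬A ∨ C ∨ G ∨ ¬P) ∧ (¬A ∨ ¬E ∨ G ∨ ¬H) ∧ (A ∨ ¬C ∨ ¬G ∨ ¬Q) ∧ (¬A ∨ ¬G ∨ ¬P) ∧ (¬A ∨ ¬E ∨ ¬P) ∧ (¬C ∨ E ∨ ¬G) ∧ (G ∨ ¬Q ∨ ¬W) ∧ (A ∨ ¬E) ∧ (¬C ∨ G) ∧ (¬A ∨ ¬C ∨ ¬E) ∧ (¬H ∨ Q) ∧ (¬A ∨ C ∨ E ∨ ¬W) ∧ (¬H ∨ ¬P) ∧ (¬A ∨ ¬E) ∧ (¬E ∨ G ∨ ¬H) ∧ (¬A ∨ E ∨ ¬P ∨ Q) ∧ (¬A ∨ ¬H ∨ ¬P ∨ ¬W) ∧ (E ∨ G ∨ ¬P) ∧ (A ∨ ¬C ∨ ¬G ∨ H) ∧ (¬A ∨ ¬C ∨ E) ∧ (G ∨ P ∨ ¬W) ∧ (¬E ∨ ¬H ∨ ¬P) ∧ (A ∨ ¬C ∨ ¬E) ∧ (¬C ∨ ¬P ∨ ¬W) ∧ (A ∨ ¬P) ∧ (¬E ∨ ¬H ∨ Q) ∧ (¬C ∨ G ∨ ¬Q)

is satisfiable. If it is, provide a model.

A=T; Q=T; H=T; C=F; G=T; W=F; E=F; P=F

Set A = True.
  then (¬A ∨ ¬E) forces E = False.
  then (¬A ∨ ¬C ∨ E) forces C = False.
  then (¬A ∨ C ∨ E ∨ ¬W) forces W = False.
Set Q = True.
Set H = True.
  then (¬H ∨ ¬P) forces P = False.
Set G = True.
All clauses satisfied.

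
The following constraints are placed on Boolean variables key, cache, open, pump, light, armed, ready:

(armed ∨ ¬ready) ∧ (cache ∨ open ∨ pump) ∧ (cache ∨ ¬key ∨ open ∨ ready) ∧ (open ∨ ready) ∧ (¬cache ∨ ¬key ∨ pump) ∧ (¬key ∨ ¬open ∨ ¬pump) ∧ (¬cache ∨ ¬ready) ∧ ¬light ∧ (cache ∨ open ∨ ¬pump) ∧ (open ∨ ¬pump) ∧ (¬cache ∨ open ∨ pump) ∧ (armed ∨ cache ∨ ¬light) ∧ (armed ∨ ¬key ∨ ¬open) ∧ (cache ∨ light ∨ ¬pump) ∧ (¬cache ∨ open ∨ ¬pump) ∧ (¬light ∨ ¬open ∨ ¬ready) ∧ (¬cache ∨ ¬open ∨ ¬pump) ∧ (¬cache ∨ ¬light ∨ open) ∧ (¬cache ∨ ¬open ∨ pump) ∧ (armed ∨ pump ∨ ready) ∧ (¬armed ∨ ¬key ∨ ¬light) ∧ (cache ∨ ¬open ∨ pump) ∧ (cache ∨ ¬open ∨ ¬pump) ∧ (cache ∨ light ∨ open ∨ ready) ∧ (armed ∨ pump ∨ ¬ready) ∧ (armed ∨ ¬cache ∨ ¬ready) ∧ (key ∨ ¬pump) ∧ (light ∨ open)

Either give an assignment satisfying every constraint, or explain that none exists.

Unsatisfiable — no assignment works.

Case pump = True:
  (¬light) forces light = False.
  (open ∨ ¬pump) forces open = True.
  (¬key ∨ ¬open ∨ ¬pump) forces key = False.
  Clause (key ∨ ¬pump) is falsified — contradiction.
Case pump = False:
  (¬light) forces light = False.
  (light ∨ open) forces open = True.
  (¬cache ∨ ¬open ∨ pump) forces cache = False.
  Clause (cache ∨ ¬open ∨ pump) is falsified — contradiction.
Both cases fail, so the formula is unsatisfiable.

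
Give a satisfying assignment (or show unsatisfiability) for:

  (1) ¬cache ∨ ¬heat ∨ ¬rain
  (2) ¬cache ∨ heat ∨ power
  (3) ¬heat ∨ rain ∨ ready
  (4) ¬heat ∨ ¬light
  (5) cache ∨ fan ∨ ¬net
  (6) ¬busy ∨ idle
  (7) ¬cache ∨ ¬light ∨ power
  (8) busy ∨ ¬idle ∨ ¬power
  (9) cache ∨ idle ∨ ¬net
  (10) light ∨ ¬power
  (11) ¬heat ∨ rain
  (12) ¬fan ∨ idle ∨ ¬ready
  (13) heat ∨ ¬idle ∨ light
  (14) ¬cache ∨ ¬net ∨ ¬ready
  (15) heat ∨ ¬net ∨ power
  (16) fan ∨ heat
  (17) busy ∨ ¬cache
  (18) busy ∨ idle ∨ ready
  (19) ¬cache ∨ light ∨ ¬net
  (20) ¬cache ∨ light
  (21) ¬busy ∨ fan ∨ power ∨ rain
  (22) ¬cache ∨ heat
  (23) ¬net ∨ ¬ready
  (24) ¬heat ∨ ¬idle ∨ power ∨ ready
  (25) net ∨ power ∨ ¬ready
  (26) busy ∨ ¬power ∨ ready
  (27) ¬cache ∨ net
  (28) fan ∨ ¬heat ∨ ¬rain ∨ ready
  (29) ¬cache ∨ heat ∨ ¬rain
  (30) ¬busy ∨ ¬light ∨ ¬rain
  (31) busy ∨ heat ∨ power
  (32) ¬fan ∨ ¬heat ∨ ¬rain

idle=T, fan=T, cache=F, heat=F, ready=T, light=T, power=T, busy=T, net=F, rain=F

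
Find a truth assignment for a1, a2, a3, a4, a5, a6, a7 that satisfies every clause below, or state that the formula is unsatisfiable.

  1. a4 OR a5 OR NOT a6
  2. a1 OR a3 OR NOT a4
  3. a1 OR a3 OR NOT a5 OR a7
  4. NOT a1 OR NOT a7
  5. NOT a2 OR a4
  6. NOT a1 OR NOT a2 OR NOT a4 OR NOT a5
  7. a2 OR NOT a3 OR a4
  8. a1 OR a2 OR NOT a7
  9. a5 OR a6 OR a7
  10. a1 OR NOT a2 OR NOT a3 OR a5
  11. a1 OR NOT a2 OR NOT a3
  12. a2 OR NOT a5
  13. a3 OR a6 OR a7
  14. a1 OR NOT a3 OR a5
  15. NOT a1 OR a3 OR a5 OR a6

Set a1 = True.
  then (NOT a1 OR NOT a7) forces a7 = False.
Set a2 = True.
  then (NOT a2 OR a4) forces a4 = True.
  then (NOT a1 OR NOT a2 OR NOT a4 OR NOT a5) forces a5 = False.
  then (a5 OR a6 OR a7) forces a6 = True.
Set a3 = True.
All clauses satisfied.

a1: True, a2: True, a3: True, a4: True, a5: False, a6: True, a7: False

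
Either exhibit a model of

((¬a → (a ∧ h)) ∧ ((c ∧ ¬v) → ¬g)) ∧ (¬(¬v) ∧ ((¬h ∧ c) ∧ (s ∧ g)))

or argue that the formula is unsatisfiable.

c = True, v = True, h = False, s = True, a = True, g = True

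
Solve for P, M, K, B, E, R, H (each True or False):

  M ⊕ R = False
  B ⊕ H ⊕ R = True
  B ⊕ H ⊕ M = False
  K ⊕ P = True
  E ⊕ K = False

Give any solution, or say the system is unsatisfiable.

UNSATISFIABLE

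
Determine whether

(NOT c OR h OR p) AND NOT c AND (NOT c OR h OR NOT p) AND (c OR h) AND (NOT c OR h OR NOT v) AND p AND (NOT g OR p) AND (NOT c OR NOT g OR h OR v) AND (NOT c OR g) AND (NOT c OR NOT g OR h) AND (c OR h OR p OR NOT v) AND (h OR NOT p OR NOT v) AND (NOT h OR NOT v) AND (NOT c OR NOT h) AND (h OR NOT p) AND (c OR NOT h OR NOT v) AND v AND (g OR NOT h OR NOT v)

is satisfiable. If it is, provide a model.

Case v = True:
  (NOT c) forces c = False.
  (c OR h) forces h = True.
  Clause (NOT h OR NOT v) is falsified — contradiction.
Case v = False:
  Clause (v) is falsified — contradiction.
Both cases fail, so the formula is unsatisfiable.

The formula is unsatisfiable.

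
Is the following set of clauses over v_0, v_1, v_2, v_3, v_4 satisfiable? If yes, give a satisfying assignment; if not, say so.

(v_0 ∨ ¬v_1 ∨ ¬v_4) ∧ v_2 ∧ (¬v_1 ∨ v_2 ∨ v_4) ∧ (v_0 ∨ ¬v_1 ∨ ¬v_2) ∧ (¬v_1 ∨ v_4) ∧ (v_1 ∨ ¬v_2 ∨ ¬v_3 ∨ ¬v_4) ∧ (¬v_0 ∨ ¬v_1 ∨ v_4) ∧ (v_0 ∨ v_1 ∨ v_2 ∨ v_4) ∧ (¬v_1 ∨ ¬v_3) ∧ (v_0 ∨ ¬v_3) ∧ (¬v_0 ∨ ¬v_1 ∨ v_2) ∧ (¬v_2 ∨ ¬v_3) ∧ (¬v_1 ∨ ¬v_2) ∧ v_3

Case v_2 = True:
  (¬v_2 ∨ ¬v_3) forces v_3 = False.
  Clause (v_3) is falsified — contradiction.
Case v_2 = False:
  Clause (v_2) is falsified — contradiction.
Both cases fail, so the formula is unsatisfiable.

UNSATISFIABLE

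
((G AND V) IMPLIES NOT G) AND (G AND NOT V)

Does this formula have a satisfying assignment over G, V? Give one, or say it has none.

G: True, V: False

  (G AND V) IMPLIES NOT G = True
    G AND V = False
    NOT G = False
  G AND NOT V = True
    NOT V = True
Both conjuncts True, so the formula holds.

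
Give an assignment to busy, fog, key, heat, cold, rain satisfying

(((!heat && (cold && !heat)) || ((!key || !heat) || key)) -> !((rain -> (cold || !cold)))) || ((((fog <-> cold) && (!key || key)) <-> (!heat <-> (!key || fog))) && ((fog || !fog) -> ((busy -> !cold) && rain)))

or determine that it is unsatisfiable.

busy = False; fog = True; key = False; heat = False; cold = True; rain = True

  (((!heat && (cold && !heat)) || ((!key || !heat) || key)) -> !((rain -> (cold || !cold)))) || ((((fog <-> cold) && (!key || key)) <-> (!heat <-> (!key || fog))) && ((fog || !fog) -> ((busy -> !cold) && rain))) = True
    ((!heat && (cold && !heat)) || ((!key || !heat) || key)) -> !((rain -> (cold || !cold))) = False
      (!heat && (cold && !heat)) || ((!key || !heat) || key) = True
        !heat && (cold && !heat) = True
          !heat = True
          cold && !heat = True
            !heat = True
        (!key || !heat) || key = True
          !key || !heat = True
            !key = True
            !heat = True
      !((rain -> (cold || !cold))) = False
        rain -> (cold || !cold) = True
          cold || !cold = True
            !cold = False
    (((fog <-> cold) && (!key || key)) <-> (!heat <-> (!key || fog))) && ((fog || !fog) -> ((busy -> !cold) && rain)) = True
      ((fog <-> cold) && (!key || key)) <-> (!heat <-> (!key || fog)) = True
        (fog <-> cold) && (!key || key) = True
          fog <-> cold = True
          !key || key = True
            !key = True
        !heat <-> (!key || fog) = True
          !heat = True
          !key || fog = True
            !key = True
      (fog || !fog) -> ((busy -> !cold) && rain) = True
        fog || !fog = True
          !fog = False
        (busy -> !cold) && rain = True
          busy -> !cold = True
            !cold = False
The formula evaluates to True.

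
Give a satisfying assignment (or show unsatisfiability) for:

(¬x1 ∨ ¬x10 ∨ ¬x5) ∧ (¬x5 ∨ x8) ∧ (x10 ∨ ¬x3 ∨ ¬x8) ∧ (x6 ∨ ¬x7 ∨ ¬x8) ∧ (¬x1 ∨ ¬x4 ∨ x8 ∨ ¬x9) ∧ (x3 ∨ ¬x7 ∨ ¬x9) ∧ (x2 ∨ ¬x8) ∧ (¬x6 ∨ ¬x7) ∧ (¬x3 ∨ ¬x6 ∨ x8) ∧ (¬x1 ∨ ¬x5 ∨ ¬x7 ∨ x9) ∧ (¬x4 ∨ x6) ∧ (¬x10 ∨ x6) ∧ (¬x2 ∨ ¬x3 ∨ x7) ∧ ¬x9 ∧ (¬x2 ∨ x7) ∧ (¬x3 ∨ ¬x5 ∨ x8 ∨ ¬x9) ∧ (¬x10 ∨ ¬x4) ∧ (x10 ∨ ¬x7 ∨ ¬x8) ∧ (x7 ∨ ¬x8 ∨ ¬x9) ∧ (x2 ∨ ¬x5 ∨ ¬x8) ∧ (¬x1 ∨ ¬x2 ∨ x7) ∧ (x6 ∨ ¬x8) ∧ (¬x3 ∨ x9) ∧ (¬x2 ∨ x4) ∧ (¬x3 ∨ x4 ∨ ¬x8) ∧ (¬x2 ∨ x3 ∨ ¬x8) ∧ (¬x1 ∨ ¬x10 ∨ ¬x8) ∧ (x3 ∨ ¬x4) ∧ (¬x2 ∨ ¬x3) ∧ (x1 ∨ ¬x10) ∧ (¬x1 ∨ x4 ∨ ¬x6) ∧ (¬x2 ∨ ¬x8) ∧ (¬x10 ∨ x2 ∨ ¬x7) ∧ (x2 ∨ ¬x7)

Unit clause (¬x9) forces x9 = False.
In (¬x3 ∨ x9) only ¬x3 is left, so x3 = False.
In (x3 ∨ ¬x4) only ¬x4 is left, so x4 = False.
In (¬x2 ∨ x4) only ¬x2 is left, so x2 = False.
In (x2 ∨ ¬x7) only ¬x7 is left, so x7 = False.
In (x2 ∨ ¬x8) only ¬x8 is left, so x8 = False.
In (¬x5 ∨ x8) only ¬x5 is left, so x5 = False.
Set x1 = True.
  then (¬x1 ∨ x4 ∨ ¬x6) forces x6 = False.
  then (¬x10 ∨ x6) forces x10 = False.
All clauses satisfied.

x1: True; x2: False; x3: False; x4: False; x5: False; x6: False; x7: False; x8: False; x9: False; x10: False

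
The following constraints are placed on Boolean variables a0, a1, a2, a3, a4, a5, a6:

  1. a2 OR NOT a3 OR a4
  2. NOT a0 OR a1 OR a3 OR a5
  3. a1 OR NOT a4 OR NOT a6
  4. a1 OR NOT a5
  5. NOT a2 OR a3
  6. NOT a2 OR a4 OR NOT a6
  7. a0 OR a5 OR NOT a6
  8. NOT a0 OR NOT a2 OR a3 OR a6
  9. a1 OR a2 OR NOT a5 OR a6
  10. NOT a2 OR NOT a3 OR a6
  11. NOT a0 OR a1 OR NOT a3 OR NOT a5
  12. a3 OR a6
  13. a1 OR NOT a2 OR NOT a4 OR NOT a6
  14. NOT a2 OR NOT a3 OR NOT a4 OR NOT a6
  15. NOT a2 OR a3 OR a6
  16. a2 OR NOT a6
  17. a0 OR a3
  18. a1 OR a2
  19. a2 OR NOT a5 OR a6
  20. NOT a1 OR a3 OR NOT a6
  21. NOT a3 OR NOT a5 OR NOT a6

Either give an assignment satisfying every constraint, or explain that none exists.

a0: False, a1: True, a2: False, a3: True, a4: True, a5: False, a6: False

Set a0 = False.
  then (a0 OR a3) forces a3 = True.
Try a1 = False:
  (a1 OR NOT a5) forces a5 = False.
  (a0 OR a5 OR NOT a6) forces a6 = False.
  (NOT a2 OR NOT a3 OR a6) forces a2 = False.
  clause (a1 OR a2) is falsified — backtrack.
So a1 = True.
Set a2 = False.
  then (a2 OR NOT a3 OR a4) forces a4 = True.
  then (a2 OR NOT a6) forces a6 = False.
  then (a2 OR NOT a5 OR a6) forces a5 = False.
All clauses satisfied.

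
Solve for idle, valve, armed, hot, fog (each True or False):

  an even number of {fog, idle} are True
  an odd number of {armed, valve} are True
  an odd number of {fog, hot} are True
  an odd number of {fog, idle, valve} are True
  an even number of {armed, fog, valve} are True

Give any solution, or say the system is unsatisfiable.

idle: True; valve: True; armed: False; hot: False; fog: True

{fog, idle}: 2 true → even ✓
{armed, valve}: 1 true → odd ✓
{fog, hot}: 1 true → odd ✓
{fog, idle, valve}: 3 true → odd ✓
{armed, fog, valve}: 2 true → even ✓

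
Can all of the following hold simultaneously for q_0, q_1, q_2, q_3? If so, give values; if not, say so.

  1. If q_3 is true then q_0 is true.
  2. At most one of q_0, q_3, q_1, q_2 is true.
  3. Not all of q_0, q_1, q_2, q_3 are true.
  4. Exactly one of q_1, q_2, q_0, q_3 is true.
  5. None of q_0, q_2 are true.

q_0: False, q_1: True, q_2: False, q_3: False

  (1) q_3=F ⇒ q_0: vacuous ✓
  (2) {q_0, q_3, q_1, q_2}: 1 true — at most one ✓
  (3) {q_0, q_1, q_2, q_3}: 1/4 true — not all ✓
  (4) {q_1, q_2, q_0, q_3}: 1 true — exactly one ✓
  (5) {q_0, q_2}: 0 true — none ✓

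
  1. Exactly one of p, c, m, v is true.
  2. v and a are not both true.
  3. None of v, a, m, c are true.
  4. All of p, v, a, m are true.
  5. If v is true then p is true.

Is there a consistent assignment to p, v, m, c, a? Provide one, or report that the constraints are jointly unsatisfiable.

No satisfying assignment exists.

Case v = True:
  Constraint (3) is violated (v=T) — contradiction.
Case v = False:
  Constraint (4) is violated (v=F) — contradiction.
Both cases fail — unsatisfiable.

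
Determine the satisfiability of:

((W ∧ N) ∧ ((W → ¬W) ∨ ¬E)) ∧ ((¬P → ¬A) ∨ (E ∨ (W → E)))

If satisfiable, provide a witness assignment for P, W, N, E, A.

P = False; W = True; N = True; E = False; A = False

  (W ∧ N) ∧ ((W → ¬W) ∨ ¬E) = True
    W ∧ N = True
    (W → ¬W) ∨ ¬E = True
      W → ¬W = False
        ¬W = False
      ¬E = True
  (¬P → ¬A) ∨ (E ∨ (W → E)) = True
    ¬P → ¬A = True
      ¬P = True
      ¬A = True
    E ∨ (W → E) = False
      W → E = False
Both conjuncts True, so the formula holds.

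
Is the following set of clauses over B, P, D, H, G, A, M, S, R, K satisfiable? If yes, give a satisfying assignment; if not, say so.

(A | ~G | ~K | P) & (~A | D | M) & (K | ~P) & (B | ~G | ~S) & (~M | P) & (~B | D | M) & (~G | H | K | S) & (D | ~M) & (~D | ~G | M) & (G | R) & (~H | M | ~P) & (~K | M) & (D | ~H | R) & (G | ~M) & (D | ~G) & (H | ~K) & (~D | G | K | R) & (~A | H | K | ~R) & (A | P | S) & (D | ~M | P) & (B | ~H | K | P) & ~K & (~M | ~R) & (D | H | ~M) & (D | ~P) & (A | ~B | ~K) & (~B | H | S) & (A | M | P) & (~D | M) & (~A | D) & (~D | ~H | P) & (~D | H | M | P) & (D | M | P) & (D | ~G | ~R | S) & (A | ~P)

UNSATISFIABLE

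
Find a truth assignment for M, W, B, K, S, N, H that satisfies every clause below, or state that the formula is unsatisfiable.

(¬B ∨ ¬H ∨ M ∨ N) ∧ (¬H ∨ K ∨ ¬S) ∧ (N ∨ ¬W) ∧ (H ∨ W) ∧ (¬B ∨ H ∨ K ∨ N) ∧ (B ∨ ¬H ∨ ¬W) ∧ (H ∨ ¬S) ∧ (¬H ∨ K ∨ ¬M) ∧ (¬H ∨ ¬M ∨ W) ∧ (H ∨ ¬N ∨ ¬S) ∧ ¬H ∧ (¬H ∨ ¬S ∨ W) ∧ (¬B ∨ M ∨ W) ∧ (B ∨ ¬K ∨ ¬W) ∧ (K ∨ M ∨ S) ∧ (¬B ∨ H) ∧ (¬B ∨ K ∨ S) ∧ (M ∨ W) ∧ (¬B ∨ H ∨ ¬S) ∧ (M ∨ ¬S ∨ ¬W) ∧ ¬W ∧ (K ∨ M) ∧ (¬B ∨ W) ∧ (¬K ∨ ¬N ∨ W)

Case W = True:
  Clause (¬W) is falsified — contradiction.
Case W = False:
  (H ∨ W) forces H = True.
  Clause (¬H) is falsified — contradiction.
Both cases fail, so the formula is unsatisfiable.

The formula is unsatisfiable.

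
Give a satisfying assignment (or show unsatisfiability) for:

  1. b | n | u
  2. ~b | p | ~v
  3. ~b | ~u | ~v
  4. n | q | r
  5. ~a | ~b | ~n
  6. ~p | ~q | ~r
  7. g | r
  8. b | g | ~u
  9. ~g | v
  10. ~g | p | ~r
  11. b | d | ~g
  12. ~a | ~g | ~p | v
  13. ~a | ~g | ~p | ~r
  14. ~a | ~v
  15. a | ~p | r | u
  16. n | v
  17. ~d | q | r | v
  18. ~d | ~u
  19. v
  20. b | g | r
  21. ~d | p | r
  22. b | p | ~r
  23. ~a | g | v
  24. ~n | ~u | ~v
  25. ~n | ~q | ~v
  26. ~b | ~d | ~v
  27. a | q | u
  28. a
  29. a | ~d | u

Case v = True:
  (~a | ~v) forces a = False.
  Clause (a) is falsified — contradiction.
Case v = False:
  Clause (v) is falsified — contradiction.
Both cases fail, so the formula is unsatisfiable.

Unsatisfiable — no assignment works.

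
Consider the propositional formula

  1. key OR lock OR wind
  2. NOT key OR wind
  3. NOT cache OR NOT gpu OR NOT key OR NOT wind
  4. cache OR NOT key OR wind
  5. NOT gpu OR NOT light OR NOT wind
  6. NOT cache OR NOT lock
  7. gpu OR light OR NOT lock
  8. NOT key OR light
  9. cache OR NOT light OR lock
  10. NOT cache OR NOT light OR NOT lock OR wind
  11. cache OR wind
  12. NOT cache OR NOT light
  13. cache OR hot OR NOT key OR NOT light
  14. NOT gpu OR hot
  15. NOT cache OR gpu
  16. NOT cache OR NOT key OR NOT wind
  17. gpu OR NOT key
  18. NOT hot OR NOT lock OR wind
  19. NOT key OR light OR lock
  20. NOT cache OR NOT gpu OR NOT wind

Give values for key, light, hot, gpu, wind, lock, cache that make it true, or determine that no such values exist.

Set key = False.
Set light = True.
  then (NOT cache OR NOT light) forces cache = False.
  then (cache OR NOT light OR lock) forces lock = True.
  then (cache OR wind) forces wind = True.
  then (NOT gpu OR NOT light OR NOT wind) forces gpu = False.
Set hot = False.
All clauses satisfied.

key = False; light = True; hot = False; gpu = False; wind = True; lock = True; cache = False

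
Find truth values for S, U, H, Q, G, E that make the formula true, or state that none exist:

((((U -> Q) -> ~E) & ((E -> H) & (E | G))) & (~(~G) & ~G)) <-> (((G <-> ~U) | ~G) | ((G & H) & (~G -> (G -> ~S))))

S = True; U = True; H = False; Q = True; G = True; E = False

  ((((U -> Q) -> ~E) & ((E -> H) & (E | G))) & (~(~G) & ~G)) <-> (((G <-> ~U) | ~G) | ((G & H) & (~G -> (G -> ~S)))) = True
    (((U -> Q) -> ~E) & ((E -> H) & (E | G))) & (~(~G) & ~G) = False
      ((U -> Q) -> ~E) & ((E -> H) & (E | G)) = True
        (U -> Q) -> ~E = True
          U -> Q = True
          ~E = True
        (E -> H) & (E | G) = True
          E -> H = True
          E | G = True
      ~(~G) & ~G = False
        ~(~G) = True
          ~G = False
        ~G = False
    ((G <-> ~U) | ~G) | ((G & H) & (~G -> (G -> ~S))) = False
      (G <-> ~U) | ~G = False
        G <-> ~U = False
          ~U = False
        ~G = False
      (G & H) & (~G -> (G -> ~S)) = False
        G & H = False
        ~G -> (G -> ~S) = True
          ~G = False
          G -> ~S = False
            ~S = False
The formula evaluates to True.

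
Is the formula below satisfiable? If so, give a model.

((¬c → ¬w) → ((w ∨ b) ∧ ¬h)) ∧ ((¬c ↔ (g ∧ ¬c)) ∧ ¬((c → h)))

w=T, c=T, g=F, h=F, b=F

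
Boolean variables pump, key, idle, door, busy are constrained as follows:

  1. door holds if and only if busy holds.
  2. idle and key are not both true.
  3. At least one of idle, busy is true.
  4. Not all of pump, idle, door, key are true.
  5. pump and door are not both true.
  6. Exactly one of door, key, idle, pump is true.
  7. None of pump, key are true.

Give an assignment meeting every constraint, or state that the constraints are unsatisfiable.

pump: False, key: False, idle: True, door: False, busy: False

  (1) door=F, busy=F — same ✓
  (2) idle=T, key=F — not both ✓
  (3) {idle, busy}: 1 true — at least one ✓
  (4) {pump, idle, door, key}: 1/4 true — not all ✓
  (5) pump=F, door=F — not both ✓
  (6) {door, key, idle, pump}: 1 true — exactly one ✓
  (7) {pump, key}: 0 true — none ✓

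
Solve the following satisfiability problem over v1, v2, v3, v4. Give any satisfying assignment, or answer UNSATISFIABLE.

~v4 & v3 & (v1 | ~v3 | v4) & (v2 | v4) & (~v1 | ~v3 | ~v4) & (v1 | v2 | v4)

v1: True; v2: True; v3: True; v4: False

Unit clause (~v4) forces v4 = False.
Unit clause (v3) forces v3 = True.
In (v1 | ~v3 | v4) only v1 is left, so v1 = True.
In (v2 | v4) only v2 is left, so v2 = True.
Check each clause:
  (~v4): ~v4 holds.
  (v3): v3 holds.
  (v1 | ~v3 | v4): v1 holds.
  (v2 | v4): v2 holds.
  (~v1 | ~v3 | ~v4): ~v4 holds.
  (v1 | v2 | v4): v1 holds.
All clauses satisfied.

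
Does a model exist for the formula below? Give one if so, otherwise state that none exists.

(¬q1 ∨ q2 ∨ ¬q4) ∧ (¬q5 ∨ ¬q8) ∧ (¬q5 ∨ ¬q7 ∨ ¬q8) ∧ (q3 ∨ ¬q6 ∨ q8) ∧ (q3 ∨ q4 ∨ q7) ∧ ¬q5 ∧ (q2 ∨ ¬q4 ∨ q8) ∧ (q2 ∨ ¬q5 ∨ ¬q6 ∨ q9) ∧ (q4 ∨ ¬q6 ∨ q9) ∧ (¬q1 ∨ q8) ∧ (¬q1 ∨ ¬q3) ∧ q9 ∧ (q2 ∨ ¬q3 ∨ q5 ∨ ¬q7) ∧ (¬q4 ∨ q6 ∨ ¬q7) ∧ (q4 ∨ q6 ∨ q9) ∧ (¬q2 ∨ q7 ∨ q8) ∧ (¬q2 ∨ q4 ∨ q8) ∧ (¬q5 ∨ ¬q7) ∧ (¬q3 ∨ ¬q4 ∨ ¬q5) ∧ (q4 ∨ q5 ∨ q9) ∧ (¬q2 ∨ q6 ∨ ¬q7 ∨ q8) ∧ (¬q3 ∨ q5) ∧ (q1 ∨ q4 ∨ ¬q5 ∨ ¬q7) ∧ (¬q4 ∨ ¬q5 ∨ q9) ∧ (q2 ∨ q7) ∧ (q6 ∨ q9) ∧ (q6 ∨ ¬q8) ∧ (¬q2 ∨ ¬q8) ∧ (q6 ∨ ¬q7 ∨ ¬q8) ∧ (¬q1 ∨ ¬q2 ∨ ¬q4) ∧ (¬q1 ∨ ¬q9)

Unit clause (¬q5) forces q5 = False.
Unit clause (q9) forces q9 = True.
In (¬q3 ∨ q5) only ¬q3 is left, so q3 = False.
In (¬q1 ∨ ¬q9) only ¬q1 is left, so q1 = False.
Try q2 = True:
  (¬q2 ∨ ¬q8) forces q8 = False.
  (q3 ∨ ¬q6 ∨ q8) forces q6 = False.
  (¬q2 ∨ q7 ∨ q8) forces q7 = True.
  clause (¬q2 ∨ q6 ∨ ¬q7 ∨ q8) is falsified — backtrack.
So q2 = False.
  then (q2 ∨ q7) forces q7 = True.
Set q4 = False.
Set q6 = True.
  then (q3 ∨ ¬q6 ∨ q8) forces q8 = True.
All clauses satisfied.

q1=F, q2=F, q3=F, q4=F, q5=F, q6=T, q7=T, q8=T, q9=T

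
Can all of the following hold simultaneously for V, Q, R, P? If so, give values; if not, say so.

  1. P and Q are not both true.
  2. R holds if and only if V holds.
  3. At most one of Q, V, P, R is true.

V: False; Q: False; R: False; P: False

  (1) P=F, Q=F — not both ✓
  (2) R=F, V=F — same ✓
  (3) {Q, V, P, R}: 0 true — at most one ✓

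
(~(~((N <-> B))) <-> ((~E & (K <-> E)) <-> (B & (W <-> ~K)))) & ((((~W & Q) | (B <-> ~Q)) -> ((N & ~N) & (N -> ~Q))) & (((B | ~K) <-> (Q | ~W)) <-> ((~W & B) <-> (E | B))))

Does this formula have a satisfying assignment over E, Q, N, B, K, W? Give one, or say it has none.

E = False; Q = False; N = False; B = False; K = True; W = True

  ~(~((N <-> B))) <-> ((~E & (K <-> E)) <-> (B & (W <-> ~K))) = True
    ~(~((N <-> B))) = True
      ~((N <-> B)) = False
        N <-> B = True
    (~E & (K <-> E)) <-> (B & (W <-> ~K)) = True
      ~E & (K <-> E) = False
        ~E = True
        K <-> E = False
      B & (W <-> ~K) = False
        W <-> ~K = False
          ~K = False
  (((~W & Q) | (B <-> ~Q)) -> ((N & ~N) & (N -> ~Q))) & (((B | ~K) <-> (Q | ~W)) <-> ((~W & B) <-> (E | B))) = True
    ((~W & Q) | (B <-> ~Q)) -> ((N & ~N) & (N -> ~Q)) = True
      (~W & Q) | (B <-> ~Q) = False
        ~W & Q = False
          ~W = False
        B <-> ~Q = False
          ~Q = True
      (N & ~N) & (N -> ~Q) = False
        N & ~N = False
          ~N = True
        N -> ~Q = True
          ~Q = True
    ((B | ~K) <-> (Q | ~W)) <-> ((~W & B) <-> (E | B)) = True
      (B | ~K) <-> (Q | ~W) = True
        B | ~K = False
          ~K = False
        Q | ~W = False
          ~W = False
      (~W & B) <-> (E | B) = True
        ~W & B = False
          ~W = False
        E | B = False
Both conjuncts True, so the formula holds.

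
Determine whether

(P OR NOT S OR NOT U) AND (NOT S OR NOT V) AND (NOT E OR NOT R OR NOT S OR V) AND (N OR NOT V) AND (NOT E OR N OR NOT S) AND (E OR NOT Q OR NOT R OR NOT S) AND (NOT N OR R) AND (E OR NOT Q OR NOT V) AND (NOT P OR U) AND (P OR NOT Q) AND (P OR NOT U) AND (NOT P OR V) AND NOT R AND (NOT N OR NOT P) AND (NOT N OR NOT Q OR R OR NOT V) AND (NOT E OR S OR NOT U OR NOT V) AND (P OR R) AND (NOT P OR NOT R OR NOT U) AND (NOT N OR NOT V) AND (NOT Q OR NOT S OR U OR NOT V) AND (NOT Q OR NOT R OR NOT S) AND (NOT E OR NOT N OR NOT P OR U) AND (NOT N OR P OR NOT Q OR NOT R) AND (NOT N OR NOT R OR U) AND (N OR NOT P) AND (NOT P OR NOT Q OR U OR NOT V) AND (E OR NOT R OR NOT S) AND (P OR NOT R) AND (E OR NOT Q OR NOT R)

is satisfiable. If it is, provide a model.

Case R = True:
  Clause (NOT R) is falsified — contradiction.
Case R = False:
  (NOT N OR R) forces N = False.
  (N OR NOT V) forces V = False.
  (NOT P OR V) forces P = False.
  Clause (P OR R) is falsified — contradiction.
Both cases fail, so the formula is unsatisfiable.

No satisfying assignment exists.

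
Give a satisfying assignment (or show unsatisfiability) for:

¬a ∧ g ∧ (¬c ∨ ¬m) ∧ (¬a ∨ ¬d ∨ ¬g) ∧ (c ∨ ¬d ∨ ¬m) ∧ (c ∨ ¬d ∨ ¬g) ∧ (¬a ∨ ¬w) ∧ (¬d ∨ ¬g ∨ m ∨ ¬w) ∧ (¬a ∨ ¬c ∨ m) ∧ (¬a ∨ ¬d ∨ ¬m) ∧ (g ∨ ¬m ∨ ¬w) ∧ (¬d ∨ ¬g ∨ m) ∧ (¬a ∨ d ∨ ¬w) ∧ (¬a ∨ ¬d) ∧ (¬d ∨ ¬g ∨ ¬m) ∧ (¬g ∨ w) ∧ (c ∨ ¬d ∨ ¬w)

w: True; g: True; m: True; a: False; d: False; c: False

Unit clause (¬a) forces a = False.
Unit clause (g) forces g = True.
In (¬g ∨ w) only w is left, so w = True.
Set m = True.
  then (¬c ∨ ¬m) forces c = False.
  then (c ∨ ¬d ∨ ¬m) forces d = False.
All clauses satisfied.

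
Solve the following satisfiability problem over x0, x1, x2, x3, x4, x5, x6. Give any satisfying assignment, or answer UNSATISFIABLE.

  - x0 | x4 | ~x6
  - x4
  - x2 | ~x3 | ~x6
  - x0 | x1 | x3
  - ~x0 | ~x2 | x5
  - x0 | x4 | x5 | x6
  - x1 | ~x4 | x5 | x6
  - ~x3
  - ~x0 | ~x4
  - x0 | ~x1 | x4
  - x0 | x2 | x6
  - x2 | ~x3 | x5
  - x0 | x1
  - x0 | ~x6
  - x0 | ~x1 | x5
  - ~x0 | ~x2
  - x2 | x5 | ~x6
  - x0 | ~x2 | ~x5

Case x3 = True:
  Clause (~x3) is falsified — contradiction.
Case x3 = False:
  (x4) forces x4 = True.
  (~x0 | ~x4) forces x0 = False.
  (x0 | x1 | x3) forces x1 = True.
  (x0 | ~x6) forces x6 = False.
  (x0 | x2 | x6) forces x2 = True.
  (x0 | ~x1 | x5) forces x5 = True.
  Clause (x0 | ~x2 | ~x5) is falsified — contradiction.
Both cases fail, so the formula is unsatisfiable.

No satisfying assignment exists.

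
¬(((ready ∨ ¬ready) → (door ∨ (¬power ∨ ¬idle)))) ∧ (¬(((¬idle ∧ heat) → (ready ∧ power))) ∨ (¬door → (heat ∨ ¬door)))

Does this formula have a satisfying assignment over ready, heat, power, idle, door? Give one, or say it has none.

ready = False, heat = False, power = True, idle = True, door = False

  ¬(((ready ∨ ¬ready) → (door ∨ (¬power ∨ ¬idle)))) = True
    (ready ∨ ¬ready) → (door ∨ (¬power ∨ ¬idle)) = False
      ready ∨ ¬ready = True
        ¬ready = True
      door ∨ (¬power ∨ ¬idle) = False
        ¬power ∨ ¬idle = False
          ¬power = False
          ¬idle = False
  ¬(((¬idle ∧ heat) → (ready ∧ power))) ∨ (¬door → (heat ∨ ¬door)) = True
    ¬(((¬idle ∧ heat) → (ready ∧ power))) = False
      (¬idle ∧ heat) → (ready ∧ power) = True
        ¬idle ∧ heat = False
          ¬idle = False
        ready ∧ power = False
    ¬door → (heat ∨ ¬door) = True
      ¬door = True
      heat ∨ ¬door = True
        ¬door = True
Both conjuncts True, so the formula holds.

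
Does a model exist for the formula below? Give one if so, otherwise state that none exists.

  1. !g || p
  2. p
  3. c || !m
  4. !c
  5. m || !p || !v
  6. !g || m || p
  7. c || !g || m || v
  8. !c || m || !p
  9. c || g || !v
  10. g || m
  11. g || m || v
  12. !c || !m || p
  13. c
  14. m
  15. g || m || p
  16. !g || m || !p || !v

Case c = True:
  Clause (!c) is falsified — contradiction.
Case c = False:
  Clause (c) is falsified — contradiction.
Both cases fail, so the formula is unsatisfiable.

The formula is unsatisfiable.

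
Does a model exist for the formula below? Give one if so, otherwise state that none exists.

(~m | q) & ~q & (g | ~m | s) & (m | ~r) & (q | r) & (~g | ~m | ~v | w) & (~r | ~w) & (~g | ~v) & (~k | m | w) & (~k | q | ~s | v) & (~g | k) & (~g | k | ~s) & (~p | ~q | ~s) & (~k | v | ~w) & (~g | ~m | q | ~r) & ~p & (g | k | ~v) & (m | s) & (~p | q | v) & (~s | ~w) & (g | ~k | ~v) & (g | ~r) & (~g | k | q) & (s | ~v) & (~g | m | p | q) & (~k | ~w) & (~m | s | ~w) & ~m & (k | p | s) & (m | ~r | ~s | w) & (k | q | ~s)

Unsatisfiable

Case q = True:
  Clause (~q) is falsified — contradiction.
Case q = False:
  (~m | q) forces m = False.
  (m | ~r) forces r = False.
  Clause (q | r) is falsified — contradiction.
Both cases fail, so the formula is unsatisfiable.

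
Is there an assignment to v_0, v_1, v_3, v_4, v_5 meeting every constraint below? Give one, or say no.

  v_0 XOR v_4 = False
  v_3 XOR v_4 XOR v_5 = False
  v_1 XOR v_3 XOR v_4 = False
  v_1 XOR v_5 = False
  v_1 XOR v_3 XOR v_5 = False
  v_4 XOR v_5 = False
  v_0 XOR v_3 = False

v_0 = False, v_1 = False, v_3 = False, v_4 = False, v_5 = False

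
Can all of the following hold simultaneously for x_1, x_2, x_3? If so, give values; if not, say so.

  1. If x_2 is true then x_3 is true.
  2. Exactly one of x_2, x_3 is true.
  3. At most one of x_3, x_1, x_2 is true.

x_1 = False, x_2 = False, x_3 = True

  (1) x_2=F ⇒ x_3: vacuous ✓
  (2) {x_2, x_3}: 1 true — exactly one ✓
  (3) {x_3, x_1, x_2}: 1 true — at most one ✓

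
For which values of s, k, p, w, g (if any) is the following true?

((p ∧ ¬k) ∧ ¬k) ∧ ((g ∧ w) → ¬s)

s=F; k=F; p=T; w=T; g=F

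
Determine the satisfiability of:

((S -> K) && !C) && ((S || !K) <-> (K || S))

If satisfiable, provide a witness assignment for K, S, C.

K = True, S = True, C = False

  (S -> K) && !C = True
    S -> K = True
    !C = True
  (S || !K) <-> (K || S) = True
    S || !K = True
      !K = False
    K || S = True
Both conjuncts True, so the formula holds.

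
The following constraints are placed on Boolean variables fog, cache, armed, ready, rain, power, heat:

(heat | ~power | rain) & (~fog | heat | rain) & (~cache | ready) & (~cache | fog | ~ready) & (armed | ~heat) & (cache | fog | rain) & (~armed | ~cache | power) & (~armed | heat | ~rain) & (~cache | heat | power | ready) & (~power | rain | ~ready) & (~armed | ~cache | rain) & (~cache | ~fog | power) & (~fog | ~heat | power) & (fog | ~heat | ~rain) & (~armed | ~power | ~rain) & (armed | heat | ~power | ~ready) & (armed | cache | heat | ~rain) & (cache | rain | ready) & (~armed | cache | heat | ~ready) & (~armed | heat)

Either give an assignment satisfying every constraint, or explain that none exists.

Unsatisfiable — no assignment works.

Case cache = True:
  (~cache | ready) forces ready = True.
  (~cache | fog | ~ready) forces fog = True.
  (~cache | ~fog | power) forces power = True.
  (~power | rain | ~ready) forces rain = True.
  (~armed | ~power | ~rain) forces armed = False.
  (armed | ~heat) forces heat = False.
  Clause (armed | heat | ~power | ~ready) is falsified — contradiction.
Case cache = False:
  If heat = True:
    (armed | ~heat) forces armed = True.
    If rain = True:
      (fog | ~heat | ~rain) forces fog = True.
      (~fog | ~heat | power) forces power = True.
      clause (~armed | ~power | ~rain) is falsified.
    If rain = False:
      (cache | fog | rain) forces fog = True.
      (~fog | ~heat | power) forces power = True.
      (~power | rain | ~ready) forces ready = False.
      clause (cache | rain | ready) is falsified.
    every sub-case is contradictory.
  If heat = False:
    (~armed | heat) forces armed = False.
    (armed | cache | heat | ~rain) forces rain = False.
    (heat | ~power | rain) forces power = False.
    (~fog | heat | rain) forces fog = False.
    clause (cache | fog | rain) is falsified.
  Every sub-case reaches a contradiction.
Both cases fail, so the formula is unsatisfiable.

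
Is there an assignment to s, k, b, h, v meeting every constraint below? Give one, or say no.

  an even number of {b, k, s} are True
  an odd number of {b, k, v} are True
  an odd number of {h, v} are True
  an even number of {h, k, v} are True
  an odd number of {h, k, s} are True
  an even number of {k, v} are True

s = False; k = True; b = True; h = False; v = True

{b, k, s}: 2 true → even ✓
{b, k, v}: 3 true → odd ✓
{h, v}: 1 true → odd ✓
{h, k, v}: 2 true → even ✓
{h, k, s}: 1 true → odd ✓
{k, v}: 2 true → even ✓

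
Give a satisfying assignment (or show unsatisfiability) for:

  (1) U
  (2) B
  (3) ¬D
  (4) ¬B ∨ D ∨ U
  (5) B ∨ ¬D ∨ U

D: False, U: True, B: True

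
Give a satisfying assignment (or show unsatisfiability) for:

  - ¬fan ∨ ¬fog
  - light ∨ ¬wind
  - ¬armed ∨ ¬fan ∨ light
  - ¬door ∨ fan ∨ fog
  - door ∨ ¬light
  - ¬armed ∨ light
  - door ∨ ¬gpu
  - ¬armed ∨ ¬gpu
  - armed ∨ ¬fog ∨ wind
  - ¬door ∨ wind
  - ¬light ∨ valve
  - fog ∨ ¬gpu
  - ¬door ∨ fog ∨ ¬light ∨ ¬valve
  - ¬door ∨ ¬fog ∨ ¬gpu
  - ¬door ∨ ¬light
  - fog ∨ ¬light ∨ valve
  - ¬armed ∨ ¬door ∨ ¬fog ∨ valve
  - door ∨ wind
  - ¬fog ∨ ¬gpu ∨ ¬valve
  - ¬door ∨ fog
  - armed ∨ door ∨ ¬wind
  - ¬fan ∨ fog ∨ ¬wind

The formula is unsatisfiable.

Case wind = True:
  (light ∨ ¬wind) forces light = True.
  (door ∨ ¬light) forces door = True.
  Clause (¬door ∨ ¬light) is falsified — contradiction.
Case wind = False:
  (¬door ∨ wind) forces door = False.
  Clause (door ∨ wind) is falsified — contradiction.
Both cases fail, so the formula is unsatisfiable.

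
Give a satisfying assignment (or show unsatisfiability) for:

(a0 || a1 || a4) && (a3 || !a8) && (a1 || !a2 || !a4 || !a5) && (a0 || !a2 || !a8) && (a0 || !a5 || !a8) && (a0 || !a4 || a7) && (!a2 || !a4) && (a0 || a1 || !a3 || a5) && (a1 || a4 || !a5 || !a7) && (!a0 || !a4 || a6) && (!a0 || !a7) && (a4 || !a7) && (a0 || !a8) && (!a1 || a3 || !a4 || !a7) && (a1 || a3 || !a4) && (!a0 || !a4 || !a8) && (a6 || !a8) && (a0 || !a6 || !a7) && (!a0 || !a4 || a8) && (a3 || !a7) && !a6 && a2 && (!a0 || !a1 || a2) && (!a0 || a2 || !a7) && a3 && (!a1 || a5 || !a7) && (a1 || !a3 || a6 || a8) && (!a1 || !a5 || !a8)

a0=F, a1=T, a2=T, a3=T, a4=F, a5=F, a6=F, a7=F, a8=F

Unit clause (!a6) forces a6 = False.
Unit clause (a2) forces a2 = True.
Unit clause (a3) forces a3 = True.
In (!a2 || !a4) only !a4 is left, so a4 = False.
In (a4 || !a7) only !a7 is left, so a7 = False.
In (a6 || !a8) only !a8 is left, so a8 = False.
In (a1 || !a3 || a6 || a8) only a1 is left, so a1 = True.
Set a0 = False.
Set a5 = False.
All clauses satisfied.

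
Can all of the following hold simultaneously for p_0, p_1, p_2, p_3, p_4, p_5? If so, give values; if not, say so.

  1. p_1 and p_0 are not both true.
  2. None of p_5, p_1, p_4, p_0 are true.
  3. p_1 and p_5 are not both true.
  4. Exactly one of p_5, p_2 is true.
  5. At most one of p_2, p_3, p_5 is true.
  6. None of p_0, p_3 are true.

p_0: False; p_1: False; p_2: True; p_3: False; p_4: False; p_5: False

  (1) p_1=F, p_0=F — not both ✓
  (2) {p_5, p_1, p_4, p_0}: 0 true — none ✓
  (3) p_1=F, p_5=F — not both ✓
  (4) {p_5, p_2}: 1 true — exactly one ✓
  (5) {p_2, p_3, p_5}: 1 true — at most one ✓
  (6) {p_0, p_3}: 0 true — none ✓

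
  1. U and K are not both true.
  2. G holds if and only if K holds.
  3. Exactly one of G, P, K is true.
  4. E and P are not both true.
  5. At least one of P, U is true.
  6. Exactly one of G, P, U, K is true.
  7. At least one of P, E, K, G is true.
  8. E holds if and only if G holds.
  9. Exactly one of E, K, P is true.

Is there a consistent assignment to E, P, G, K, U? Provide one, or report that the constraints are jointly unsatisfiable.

E=F; P=T; G=F; K=F; U=F

  (1) U=F, K=F — not both ✓
  (2) G=F, K=F — same ✓
  (3) {G, P, K}: 1 true — exactly one ✓
  (4) E=F, P=T — not both ✓
  (5) {P, U}: 1 true — at least one ✓
  (6) {G, P, U, K}: 1 true — exactly one ✓
  (7) {P, E, K, G}: 1 true — at least one ✓
  (8) E=F, G=F — same ✓
  (9) {E, K, P}: 1 true — exactly one ✓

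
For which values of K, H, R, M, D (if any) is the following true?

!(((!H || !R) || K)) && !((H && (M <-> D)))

K=F; H=T; R=T; M=F; D=T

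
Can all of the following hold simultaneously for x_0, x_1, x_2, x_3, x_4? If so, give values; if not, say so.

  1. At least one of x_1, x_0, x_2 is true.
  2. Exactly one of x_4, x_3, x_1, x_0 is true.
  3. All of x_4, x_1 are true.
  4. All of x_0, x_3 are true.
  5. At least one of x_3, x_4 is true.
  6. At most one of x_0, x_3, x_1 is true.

Case x_0 = True:
  (2) with x_0=T forces x_4 = False.
  Constraint (3) is violated (x_4=F) — contradiction.
Case x_0 = False:
  Constraint (4) is violated (x_0=F) — contradiction.
Both cases fail — unsatisfiable.

Unsatisfiable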